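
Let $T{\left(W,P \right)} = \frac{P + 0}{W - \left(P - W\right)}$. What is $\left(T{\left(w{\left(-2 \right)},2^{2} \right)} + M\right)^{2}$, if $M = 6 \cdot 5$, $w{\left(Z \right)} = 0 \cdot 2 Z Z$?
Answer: $841$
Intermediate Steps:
$w{\left(Z \right)} = 0$ ($w{\left(Z \right)} = 0 \cdot 2 Z^{2} = 0$)
$M = 30$
$T{\left(W,P \right)} = \frac{P}{- P + 2 W}$
$\left(T{\left(w{\left(-2 \right)},2^{2} \right)} + M\right)^{2} = \left(- \frac{2^{2}}{2^{2} - 0} + 30\right)^{2} = \left(\left(-1\right) 4 \frac{1}{4 + 0} + 30\right)^{2} = \left(\left(-1\right) 4 \cdot \frac{1}{4} + 30\right)^{2} = \left(-1 + 30\right)^{2} = 29^{2} = 841$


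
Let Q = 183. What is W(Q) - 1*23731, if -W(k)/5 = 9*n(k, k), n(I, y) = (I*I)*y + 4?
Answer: -275805826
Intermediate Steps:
n(I, y) = 4 + y*I² (n(I, y) = I²*y + 4 = y*I² + 4 = 4 + y*I²)
W(k) = -180 - 45*k³ (W(k) = -45*(4 + k*k²) = -45*(4 + k³) = -5*(36 + 9*k³) = -180 - 45*k³)
W(Q) - 1*23731 = (-180 - 45*183³) - 1*23731 = (-180 - 45*6128487) - 23731 = (-180 - 275781915) - 23731 = -275782095 - 23731 = -275805826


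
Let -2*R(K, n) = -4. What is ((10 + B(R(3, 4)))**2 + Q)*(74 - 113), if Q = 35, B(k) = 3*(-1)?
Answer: -3276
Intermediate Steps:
R(K, n) = 2 (R(K, n) = -1/2*(-4) = 2)
B(k) = -3
((10 + B(R(3, 4)))**2 + Q)*(74 - 113) = ((10 - 3)**2 + 35)*(74 - 113) = (7**2 + 35)*(-39) = (49 + 35)*(-39) = 84*(-39) = -3276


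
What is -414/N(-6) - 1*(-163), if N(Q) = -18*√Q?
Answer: 163 - 23*I*√6/6 ≈ 163.0 - 9.3897*I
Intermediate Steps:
-414/N(-6) - 1*(-163) = -414*I*√6/108 - 1*(-163) = -414*I*√6/108 + 163 = -23*I*√6/6 + 163 = 163 - 23*I*√6/6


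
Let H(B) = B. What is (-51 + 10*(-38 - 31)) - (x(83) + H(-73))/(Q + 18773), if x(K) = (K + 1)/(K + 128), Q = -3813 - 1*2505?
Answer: -1947336386/2628005 ≈ -740.99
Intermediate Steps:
Q = -6318 (Q = -3813 - 2505 = -6318)
x(K) = (1 + K)/(128 + K)
(-51 + 10*(-38 - 31)) - (x(83) + H(-73))/(Q + 18773) = (-51 + 10*(-38 - 31)) - ((1 + 83)/(128 + 83) - 73)/(-6318 + 18773) = (-51 + 10*(-69)) - (84/211 - 73)/12455 = (-51 - 690) - ((1/211)*84 - 73)/12455 = -741 - (84/211 - 73)/12455 = -741 - (-15319)/(211*12455) = -741 - 1*(-15319/2628005) = -741 + 15319/2628005 = -1947336386/2628005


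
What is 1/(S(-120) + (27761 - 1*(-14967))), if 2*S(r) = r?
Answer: 1/42668 ≈ 2.3437e-5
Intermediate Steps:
S(r) = r/2
1/(S(-120) + (27761 - 1*(-14967))) = 1/((1/2)*(-120) + (27761 - 1*(-14967))) = 1/(-60 + (27761 + 14967)) = 1/(-60 + 42728) = 1/42668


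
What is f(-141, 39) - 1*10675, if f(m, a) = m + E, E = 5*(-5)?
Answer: -10841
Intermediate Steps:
E = -25
f(m, a) = -25 + m (f(m, a) = m - 25 = -25 + m)
f(-141, 39) - 1*10675 = (-25 - 141) - 1*10675 = -166 - 10675 = -10841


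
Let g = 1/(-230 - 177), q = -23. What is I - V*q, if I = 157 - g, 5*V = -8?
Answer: 244612/2035 ≈ 120.20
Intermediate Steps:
V = -8/5 (V = (1/5)*(-8) = -8/5 ≈ -1.6000)
g = -1/407 (g = 1/(-407) = -1/407 ≈ -0.0024570)
I = 63900/407 (I = 157 - 1*(-1/407) = 157 + 1/407 = 63900/407 ≈ 157.00)
I - V*q = 63900/407 - (-8)*(-23)/5 = 63900/407 - 1*184/5 = 63900/407 - 184/5 = 244612/2035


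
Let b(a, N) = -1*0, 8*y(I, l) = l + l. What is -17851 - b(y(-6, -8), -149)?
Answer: -17851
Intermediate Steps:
y(I, l) = l/4 (y(I, l) = (l + l)/8 = (2*l)/8 = l/4)
b(a, N) = 0
-17851 - b(y(-6, -8), -149) = -17851 - 1*0 = -17851 + 0 = -17851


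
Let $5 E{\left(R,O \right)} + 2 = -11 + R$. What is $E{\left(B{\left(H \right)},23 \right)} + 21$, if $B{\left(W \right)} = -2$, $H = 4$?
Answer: $18$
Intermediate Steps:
$E{\left(R,O \right)} = - \frac{13}{5} + \frac{R}{5}$ ($E{\left(R,O \right)} = - \frac{2}{5} + \frac{-11 + R}{5} = - \frac{2}{5} + \left(- \frac{11}{5} + \frac{R}{5}\right) = - \frac{13}{5} + \frac{R}{5}$)
$E{\left(B{\left(H \right)},23 \right)} + 21 = \left(- \frac{13}{5} + \frac{1}{5} \left(-2\right)\right) + 21 = \left(- \frac{13}{5} - \frac{2}{5}\right) + 21 = -3 + 21 = 18$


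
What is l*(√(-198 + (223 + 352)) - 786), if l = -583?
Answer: 458238 - 583*√377 ≈ 4.4692e+5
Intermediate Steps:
l*(√(-198 + (223 + 352)) - 786) = -583*(√(-198 + (223 + 352)) - 786) = -583*(√(-198 + 575) - 786) = -583*(√377 - 786) = -583*(-786 + √377) = 458238 - 583*√377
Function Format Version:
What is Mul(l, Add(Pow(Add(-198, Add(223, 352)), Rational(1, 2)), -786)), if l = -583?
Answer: Add(458238, Mul(-583, Pow(377, Rational(1, 2)))) ≈ 4.4692e+5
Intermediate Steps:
Mul(l, Add(Pow(Add(-198, Add(223, 352)), Rational(1, 2)), -786)) = Mul(-583, Add(Pow(Add(-198, Add(223, 352)), Rational(1, 2)), -786)) = Mul(-583, Add(Pow(Add(-198, 575), Rational(1, 2)), -786)) = Mul(-583, Add(Pow(377, Rational(1, 2)), -786)) = Mul(-583, Add(-786, Pow(377, Rational(1, 2)))) = Add(458238, Mul(-583, Pow(377, Rational(1, 2))))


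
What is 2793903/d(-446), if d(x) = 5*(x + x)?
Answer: -2793903/4460 ≈ -626.44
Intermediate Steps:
d(x) = 10*x (d(x) = 5*(2*x) = 10*x)
2793903/d(-446) = 2793903/((10*(-446))) = 2793903/(-4460) = 2793903*(-1/4460) = -2793903/4460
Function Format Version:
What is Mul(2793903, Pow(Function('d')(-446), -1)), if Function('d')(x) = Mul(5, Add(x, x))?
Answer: Rational(-2793903, 4460) ≈ -626.44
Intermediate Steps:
Function('d')(x) = Mul(10, x) (Function('d')(x) = Mul(5, Mul(2, x)) = Mul(10, x))
Mul(2793903, Pow(Function('d')(-446), -1)) = Mul(2793903, Pow(Mul(10, -446), -1)) = Mul(2793903, Pow(-4460, -1)) = Mul(2793903, Rational(-1, 4460)) = Rational(-2793903, 4460)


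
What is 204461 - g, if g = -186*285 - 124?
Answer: 257595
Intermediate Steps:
g = -53134 (g = -53010 - 124 = -53134)
204461 - g = 204461 - 1*(-53134) = 204461 + 53134 = 257595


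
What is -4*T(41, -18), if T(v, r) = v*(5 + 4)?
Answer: -1476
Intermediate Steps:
T(v, r) = 9*v (T(v, r) = v*9 = 9*v)
-4*T(41, -18) = -36*41 = -4*369 = -1476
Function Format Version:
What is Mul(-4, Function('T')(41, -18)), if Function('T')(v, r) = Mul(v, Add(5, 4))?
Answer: -1476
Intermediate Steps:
Function('T')(v, r) = Mul(9, v) (Function('T')(v, r) = Mul(v, 9) = Mul(9, v))
Mul(-4, Function('T')(41, -18)) = Mul(-4, Mul(9, 41)) = Mul(-4, 369) = -1476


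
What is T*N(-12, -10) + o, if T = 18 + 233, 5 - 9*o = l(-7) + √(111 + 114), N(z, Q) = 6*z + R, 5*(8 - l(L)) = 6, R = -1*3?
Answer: -282403/15 ≈ -18827.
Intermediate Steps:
R = -3
l(L) = 34/5 (l(L) = 8 - ⅕*6 = 8 - 6/5 = 34/5)
N(z, Q) = -3 + 6*z (N(z, Q) = 6*z - 3 = -3 + 6*z)
o = -28/15 (o = 5/9 - (34/5 + √(111 + 114))/9 = 5/9 - (34/5 + √225)/9 = 5/9 - (34/5 + 15)/9 = 5/9 - ⅑*109/5 = 5/9 - 109/45 = -28/15 ≈ -1.8667)
T = 251
T*N(-12, -10) + o = 251*(-3 + 6*(-12)) - 28/15 = 251*(-3 - 72) - 28/15 = 251*(-75) - 28/15 = -18825 - 28/15 = -282403/15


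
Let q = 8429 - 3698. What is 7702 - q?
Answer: 2971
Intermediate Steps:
q = 4731
7702 - q = 7702 - 1*4731 = 7702 - 4731 = 2971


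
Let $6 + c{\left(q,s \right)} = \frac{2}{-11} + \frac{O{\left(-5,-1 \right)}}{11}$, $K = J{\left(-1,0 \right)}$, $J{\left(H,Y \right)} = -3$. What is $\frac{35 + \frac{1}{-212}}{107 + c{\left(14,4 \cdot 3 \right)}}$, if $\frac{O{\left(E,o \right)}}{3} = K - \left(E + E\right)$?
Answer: $\frac{81609}{239560} \approx 0.34066$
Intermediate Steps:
$K = -3$
$O{\left(E,o \right)} = -9 - 6 E$ ($O{\left(E,o \right)} = 3 \left(-3 - \left(E + E\right)\right) = 3 \left(-3 - 2 E\right) = -9 - 6 E$)
$c{\left(q,s \right)} = - \frac{47}{11}$ ($c{\left(q,s \right)} = -6 + \left(\frac{2}{-11} + \frac{-9 - -30}{11}\right) = -6 + \left(2 \left(- \frac{1}{11}\right) + \left(-9 + 30\right) \frac{1}{11}\right) = -6 + \left(- \frac{2}{11} + 21 \cdot \frac{1}{11}\right) = -6 + \left(- \frac{2}{11} + \frac{21}{11}\right) = -6 + \frac{19}{11} = - \frac{47}{11}$)
$\frac{35 + \frac{1}{-212}}{107 + c{\left(14,4 \cdot 3 \right)}} = \frac{35 + \frac{1}{-212}}{107 - \frac{47}{11}} = \frac{35 - \frac{1}{212}}{\frac{1130}{11}} = \frac{7419}{212} \cdot \frac{11}{1130} = \frac{81609}{239560}$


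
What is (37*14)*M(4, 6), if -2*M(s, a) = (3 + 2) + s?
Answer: -2331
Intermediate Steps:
M(s, a) = -5/2 - s/2 (M(s, a) = -((3 + 2) + s)/2 = -(5 + s)/2 = -5/2 - s/2)
(37*14)*M(4, 6) = (37*14)*(-5/2 - 1/2*4) = 518*(-5/2 - 2) = 518*(-9/2) = -2331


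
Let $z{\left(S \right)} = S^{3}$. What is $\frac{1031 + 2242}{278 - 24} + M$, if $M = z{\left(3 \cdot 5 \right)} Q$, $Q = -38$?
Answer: $- \frac{32572227}{254} \approx -1.2824 \cdot 10^{5}$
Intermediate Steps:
$M = -128250$ ($M = \left(3 \cdot 5\right)^{3} \left(-38\right) = 15^{3} \left(-38\right) = 3375 \left(-38\right) = -128250$)
$\frac{1031 + 2242}{278 - 24} + M = \frac{1031 + 2242}{278 - 24} - 128250 = \frac{3273}{254} - 128250 = - \frac{32572227}{254}$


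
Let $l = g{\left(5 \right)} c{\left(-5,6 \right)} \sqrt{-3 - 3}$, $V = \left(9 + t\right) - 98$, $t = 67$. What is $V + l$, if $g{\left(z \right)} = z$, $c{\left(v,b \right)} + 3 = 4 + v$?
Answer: $-22 - 20 i \sqrt{6} \approx -22.0 - 48.99 i$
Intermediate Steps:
$c{\left(v,b \right)} = 1 + v$ ($c{\left(v,b \right)} = -3 + \left(4 + v\right) = 1 + v$)
$V = -22$ ($V = \left(9 + 67\right) - 98 = 76 - 98 = -22$)
$l = - 20 i \sqrt{6}$ ($l = 5 \left(1 - 5\right) \sqrt{-3 - 3} = 5 \left(-4\right) \sqrt{-6} = - 20 i \sqrt{6} \approx - 48.99 i$)
$V + l = -22 - 20 i \sqrt{6}$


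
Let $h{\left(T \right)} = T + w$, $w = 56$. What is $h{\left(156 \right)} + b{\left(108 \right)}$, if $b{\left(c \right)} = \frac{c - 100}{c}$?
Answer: $\frac{5726}{27} \approx 212.07$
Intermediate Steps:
$b{\left(c \right)} = \frac{-100 + c}{c}$
$h{\left(T \right)} = 56 + T$ ($h{\left(T \right)} = T + 56 = 56 + T$)
$h{\left(156 \right)} + b{\left(108 \right)} = \left(56 + 156\right) + \frac{-100 + 108}{108} = 212 + \frac{1}{108} \cdot 8 = 212 + \frac{2}{27} = \frac{5726}{27}$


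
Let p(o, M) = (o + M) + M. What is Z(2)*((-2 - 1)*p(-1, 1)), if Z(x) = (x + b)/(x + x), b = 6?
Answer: -6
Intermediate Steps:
p(o, M) = o + 2*M (p(o, M) = (M + o) + M = o + 2*M)
Z(x) = (6 + x)/(2*x) (Z(x) = (x + 6)/(x + x) = (6 + x)/((2*x)) = (6 + x)*(1/(2*x)) = (6 + x)/(2*x))
Z(2)*((-2 - 1)*p(-1, 1)) = ((½)*(6 + 2)/2)*((-2 - 1)*(-1 + 2*1)) = ((½)*(½)*8)*(-3*(-1 + 2)) = 2*(-3*1) = 2*(-3) = -6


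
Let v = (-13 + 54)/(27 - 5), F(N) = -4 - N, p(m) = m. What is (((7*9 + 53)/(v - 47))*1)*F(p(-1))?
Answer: 2552/331 ≈ 7.7100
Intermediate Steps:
v = 41/22 ≈ 1.8636
(((7*9 + 53)/(v - 47))*1)*F(p(-1)) = (((7*9 + 53)/(41/22 - 47))*1)*(-4 - 1*(-1)) = (((63 + 53)/(-993/22))*1)*(-4 + 1) = ((116*(-22/993))*1)*(-3) = -2552/993*1*(-3) = -2552/993*(-3) = 2552/331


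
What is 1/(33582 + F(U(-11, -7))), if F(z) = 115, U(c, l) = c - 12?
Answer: 1/33697 ≈ 2.9676e-5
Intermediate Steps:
U(c, l) = -12 + c
1/(33582 + F(U(-11, -7))) = 1/(33582 + 115) = 1/33697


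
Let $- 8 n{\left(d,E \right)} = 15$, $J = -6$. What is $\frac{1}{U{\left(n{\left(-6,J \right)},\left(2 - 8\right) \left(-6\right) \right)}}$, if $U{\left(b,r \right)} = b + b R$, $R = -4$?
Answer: $\frac{8}{45} \approx 0.17778$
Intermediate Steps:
$n{\left(d,E \right)} = - \frac{15}{8}$ ($n{\left(d,E \right)} = \left(- \frac{1}{8}\right) 15 = - \frac{15}{8}$)
$U{\left(b,r \right)} = - 3 b$ ($U{\left(b,r \right)} = b + b \left(-4\right) = b - 4 b = - 3 b$)
$\frac{1}{U{\left(n{\left(-6,J \right)},\left(2 - 8\right) \left(-6\right) \right)}} = \frac{1}{\left(-3\right) \left(- \frac{15}{8}\right)} = \frac{1}{\frac{45}{8}} = \frac{8}{45}$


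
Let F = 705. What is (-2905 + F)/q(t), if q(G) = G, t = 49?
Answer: -2200/49 ≈ -44.898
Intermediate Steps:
(-2905 + F)/q(t) = (-2905 + 705)/49 = -2200*1/49 = -2200/49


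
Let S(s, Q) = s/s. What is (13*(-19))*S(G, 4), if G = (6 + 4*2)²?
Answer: -247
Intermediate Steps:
G = 196 (G = (6 + 8)² = 14² = 196)
S(s, Q) = 1
(13*(-19))*S(G, 4) = (13*(-19))*1 = -247*1 = -247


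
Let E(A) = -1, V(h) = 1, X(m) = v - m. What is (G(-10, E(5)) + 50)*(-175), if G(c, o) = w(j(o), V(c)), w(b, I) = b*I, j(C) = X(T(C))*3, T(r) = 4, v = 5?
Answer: -9275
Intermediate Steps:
X(m) = 5 - m
j(C) = 3 (j(C) = (5 - 1*4)*3 = (5 - 4)*3 = 1*3 = 3)
w(b, I) = I*b
G(c, o) = 3 (G(c, o) = 1*3 = 3)
(G(-10, E(5)) + 50)*(-175) = (3 + 50)*(-175) = 53*(-175) = -9275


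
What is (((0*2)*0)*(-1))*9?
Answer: 0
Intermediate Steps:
(((0*2)*0)*(-1))*9 = ((0*0)*(-1))*9 = (0*(-1))*9 = 0*9 = 0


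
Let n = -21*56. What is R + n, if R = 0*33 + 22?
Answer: -1154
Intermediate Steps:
n = -1176
R = 22 (R = 0 + 22 = 22)
R + n = 22 - 1176 = -1154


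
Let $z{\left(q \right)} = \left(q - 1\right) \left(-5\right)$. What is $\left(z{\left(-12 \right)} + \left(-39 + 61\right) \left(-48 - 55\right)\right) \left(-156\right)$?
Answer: $343356$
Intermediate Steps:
$z{\left(q \right)} = 5 - 5 q$ ($z{\left(q \right)} = \left(-1 + q\right) \left(-5\right) = 5 - 5 q$)
$\left(z{\left(-12 \right)} + \left(-39 + 61\right) \left(-48 - 55\right)\right) \left(-156\right) = \left(\left(5 - -60\right) + \left(-39 + 61\right) \left(-48 - 55\right)\right) \left(-156\right) = \left(\left(5 + 60\right) + 22 \left(-103\right)\right) \left(-156\right) = \left(65 - 2266\right) \left(-156\right) = \left(-2201\right) \left(-156\right) = 343356$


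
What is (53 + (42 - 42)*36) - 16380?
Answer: -16327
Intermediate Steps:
(53 + (42 - 42)*36) - 16380 = (53 + 0*36) - 16380 = (53 + 0) - 16380 = 53 - 16380 = -16327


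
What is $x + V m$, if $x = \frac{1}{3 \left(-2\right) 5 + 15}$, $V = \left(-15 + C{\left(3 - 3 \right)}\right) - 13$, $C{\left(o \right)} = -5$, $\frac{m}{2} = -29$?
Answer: $\frac{28709}{15} \approx 1913.9$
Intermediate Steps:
$m = -58$ ($m = 2 \left(-29\right) = -58$)
$V = -33$ ($V = \left(-15 - 5\right) - 13 = -20 - 13 = -33$)
$x = - \frac{1}{15}$ ($x = \frac{1}{\left(-6\right) 5 + 15} = \frac{1}{-30 + 15} = \frac{1}{-15} = - \frac{1}{15} \approx -0.066667$)
$x + V m = - \frac{1}{15} - -1914 = - \frac{1}{15} + 1914 = \frac{28709}{15}$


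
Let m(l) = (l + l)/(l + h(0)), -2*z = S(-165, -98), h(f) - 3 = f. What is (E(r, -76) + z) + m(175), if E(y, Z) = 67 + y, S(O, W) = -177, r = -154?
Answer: 617/178 ≈ 3.4663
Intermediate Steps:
h(f) = 3 + f
z = 177/2 (z = -½*(-177) = 177/2 ≈ 88.500)
m(l) = 2*l/(3 + l) (m(l) = (l + l)/(l + (3 + 0)) = (2*l)/(l + 3) = (2*l)/(3 + l) = 2*l/(3 + l))
(E(r, -76) + z) + m(175) = ((67 - 154) + 177/2) + 2*175/(3 + 175) = (-87 + 177/2) + 2*175/178 = 3/2 + 2*175*(1/178) = 3/2 + 175/89 = 617/178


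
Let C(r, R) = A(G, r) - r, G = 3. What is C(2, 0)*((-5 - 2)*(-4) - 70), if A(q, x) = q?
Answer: -42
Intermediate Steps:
C(r, R) = 3 - r
C(2, 0)*((-5 - 2)*(-4) - 70) = (3 - 1*2)*((-5 - 2)*(-4) - 70) = (3 - 2)*(-7*(-4) - 70) = 1*(28 - 70) = 1*(-42) = -42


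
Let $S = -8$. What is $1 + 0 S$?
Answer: $1$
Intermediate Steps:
$1 + 0 S = 1 + 0 \left(-8\right) = 1 + 0 = 1$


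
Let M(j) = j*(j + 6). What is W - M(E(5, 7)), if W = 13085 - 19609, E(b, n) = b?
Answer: -6579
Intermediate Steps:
W = -6524
M(j) = j*(6 + j)
W - M(E(5, 7)) = -6524 - 5*(6 + 5) = -6524 - 5*11 = -6524 - 1*55 = -6524 - 55 = -6579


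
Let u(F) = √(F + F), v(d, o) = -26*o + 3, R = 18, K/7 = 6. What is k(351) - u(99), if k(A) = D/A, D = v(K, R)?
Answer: -155/117 - 3*√22 ≈ -15.396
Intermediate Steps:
K = 42 (K = 7*6 = 42)
v(d, o) = 3 - 26*o
D = -465 (D = 3 - 26*18 = 3 - 468 = -465)
u(F) = √2*√F (u(F) = √(2*F) = √2*√F)
k(A) = -465/A
k(351) - u(99) = -465/351 - √2*√99 = -465*1/351 - √2*3*√11 = -155/117 - 3*√22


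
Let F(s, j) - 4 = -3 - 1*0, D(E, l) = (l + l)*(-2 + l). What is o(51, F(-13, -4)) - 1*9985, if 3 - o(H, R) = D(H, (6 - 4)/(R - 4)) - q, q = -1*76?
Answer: -90554/9 ≈ -10062.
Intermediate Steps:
D(E, l) = 2*l*(-2 + l) (D(E, l) = (2*l)*(-2 + l) = 2*l*(-2 + l))
q = -76
F(s, j) = 1 (F(s, j) = 4 + (-3 - 1*0) = 4 + (-3 + 0) = 4 - 3 = 1)
o(H, R) = -73 - 4*(-2 + 2/(-4 + R))/(-4 + R) (o(H, R) = 3 - (2*((6 - 4)/(R - 4))*(-2 + (6 - 4)/(R - 4)) - 1*(-76)) = 3 - (2*(2/(-4 + R))*(-2 + 2/(-4 + R)) + 76) = 3 - (4*(-2 + 2/(-4 + R))/(-4 + R) + 76) = 3 - (76 + 4*(-2 + 2/(-4 + R))/(-4 + R)) = 3 + (-76 - 4*(-2 + 2/(-4 + R))/(-4 + R)) = -73 - 4*(-2 + 2/(-4 + R))/(-4 + R))
o(51, F(-13, -4)) - 1*9985 = (-40 - 73*(-4 + 1)**2 + 8*1)/(-4 + 1)**2 - 1*9985 = (-40 - 73*(-3)**2 + 8)/(-3)**2 - 9985 = (-40 - 73*9 + 8)/9 - 9985 = (-40 - 657 + 8)/9 - 9985 = (1/9)*(-689) - 9985 = -689/9 - 9985 = -90554/9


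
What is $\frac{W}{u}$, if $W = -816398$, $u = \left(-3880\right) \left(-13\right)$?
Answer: $- \frac{408199}{25220} \approx -16.186$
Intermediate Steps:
$u = 50440$
$\frac{W}{u} = - \frac{816398}{50440} = \left(-816398\right) \frac{1}{50440} = - \frac{408199}{25220}$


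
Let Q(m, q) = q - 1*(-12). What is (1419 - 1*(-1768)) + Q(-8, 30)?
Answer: 3229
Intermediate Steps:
Q(m, q) = 12 + q (Q(m, q) = q + 12 = 12 + q)
(1419 - 1*(-1768)) + Q(-8, 30) = (1419 - 1*(-1768)) + (12 + 30) = (1419 + 1768) + 42 = 3187 + 42 = 3229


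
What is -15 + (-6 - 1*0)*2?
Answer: -27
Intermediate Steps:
-15 + (-6 - 1*0)*2 = -15 + (-6 + 0)*2 = -15 - 6*2 = -15 - 12 = -27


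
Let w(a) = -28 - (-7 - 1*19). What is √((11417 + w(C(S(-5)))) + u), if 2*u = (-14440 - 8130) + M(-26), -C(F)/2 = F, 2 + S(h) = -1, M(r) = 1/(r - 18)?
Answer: 3*√27962/44 ≈ 11.401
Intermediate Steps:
M(r) = 1/(-18 + r)
S(h) = -3 (S(h) = -2 - 1 = -3)
C(F) = -2*F
w(a) = -2 (w(a) = -28 - (-7 - 19) = -28 - 1*(-26) = -28 + 26 = -2)
u = -993081/88 (u = ((-14440 - 8130) + 1/(-18 - 26))/2 = (-22570 + 1/(-44))/2 = (-22570 - 1/44)/2 = (½)*(-993081/44) = -993081/88 ≈ -11285.)
√((11417 + w(C(S(-5)))) + u) = √((11417 - 2) - 993081/88) = √(11415 - 993081/88) = √(11439/88) = 3*√27962/44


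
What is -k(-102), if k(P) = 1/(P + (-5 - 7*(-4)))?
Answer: 1/79 ≈ 0.012658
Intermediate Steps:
k(P) = 1/(23 + P) (k(P) = 1/(P + (-5 + 28)) = 1/(P + 23) = 1/(23 + P))
-k(-102) = -1/(23 - 102) = -1/(-79) = -1*(-1/79) = 1/79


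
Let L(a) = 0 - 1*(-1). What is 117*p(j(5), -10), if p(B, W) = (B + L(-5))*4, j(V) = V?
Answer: 2808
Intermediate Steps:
L(a) = 1 (L(a) = 0 + 1 = 1)
p(B, W) = 4 + 4*B (p(B, W) = (B + 1)*4 = (1 + B)*4 = 4 + 4*B)
117*p(j(5), -10) = 117*(4 + 4*5) = 117*(4 + 20) = 117*24 = 2808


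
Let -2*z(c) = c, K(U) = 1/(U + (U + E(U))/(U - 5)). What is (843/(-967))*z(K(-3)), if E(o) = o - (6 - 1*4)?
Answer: -843/3868 ≈ -0.21794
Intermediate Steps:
E(o) = -2 + o (E(o) = o - (6 - 4) = o - 1*2 = o - 2 = -2 + o)
K(U) = 1/(U + (-2 + 2*U)/(-5 + U)) (K(U) = 1/(U + (U + (-2 + U))/(U - 5)) = 1/(U + (-2 + 2*U)/(-5 + U)))
z(c) = -c/2
(843/(-967))*z(K(-3)) = (843/(-967))*(-(-5 - 3)/(2*(-2 + (-3)² - 3*(-3)))) = (843*(-1/967))*(-(-8)/(2*(-2 + 9 + 9))) = -(-843)*-8/16/1934 = -(-843)*(1/16)*(-8)/1934 = -(-843)*(-1)/(1934*2) = -843/967*¼ = -843/3868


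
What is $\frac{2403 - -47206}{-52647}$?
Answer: $- \frac{7087}{7521} \approx -0.9423$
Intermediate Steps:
$\frac{2403 - -47206}{-52647} = \left(2403 + 47206\right) \left(- \frac{1}{52647}\right) = 49609 \left(- \frac{1}{52647}\right) = - \frac{7087}{7521}$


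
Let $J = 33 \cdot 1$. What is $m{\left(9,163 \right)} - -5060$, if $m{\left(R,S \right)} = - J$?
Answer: $5027$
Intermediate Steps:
$J = 33$
$m{\left(R,S \right)} = -33$ ($m{\left(R,S \right)} = \left(-1\right) 33 = -33$)
$m{\left(9,163 \right)} - -5060 = -33 - -5060 = -33 + 5060 = 5027$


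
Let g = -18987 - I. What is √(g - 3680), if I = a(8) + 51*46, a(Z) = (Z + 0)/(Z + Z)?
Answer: I*√100054/2 ≈ 158.16*I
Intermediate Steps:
a(Z) = ½ (a(Z) = Z/((2*Z)) = Z*(1/(2*Z)) = ½)
I = 4693/2 (I = ½ + 51*46 = ½ + 2346 = 4693/2 ≈ 2346.5)
g = -42667/2 (g = -18987 - 1*4693/2 = -18987 - 4693/2 = -42667/2 ≈ -21334.)
√(g - 3680) = √(-42667/2 - 3680) = √(-50027/2) = I*√100054/2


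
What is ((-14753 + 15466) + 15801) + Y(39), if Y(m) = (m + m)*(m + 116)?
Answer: 28604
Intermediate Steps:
Y(m) = 2*m*(116 + m) (Y(m) = (2*m)*(116 + m) = 2*m*(116 + m))
((-14753 + 15466) + 15801) + Y(39) = ((-14753 + 15466) + 15801) + 2*39*(116 + 39) = (713 + 15801) + 2*39*155 = 16514 + 12090 = 28604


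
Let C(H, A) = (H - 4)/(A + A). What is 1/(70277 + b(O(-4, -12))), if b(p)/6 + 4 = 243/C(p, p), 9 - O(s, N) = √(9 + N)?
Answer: 526763/39643538191 - 2916*I*√3/39643538191 ≈ 1.3287e-5 - 1.274e-7*I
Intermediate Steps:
C(H, A) = (-4 + H)/(2*A) (C(H, A) = (-4 + H)/((2*A)) = (-4 + H)*(1/(2*A)) = (-4 + H)/(2*A))
O(s, N) = 9 - √(9 + N)
b(p) = -24 + 2916*p/(-4 + p) (b(p) = -24 + 6*(243/(((-4 + p)/(2*p)))) = -24 + 6*(243*(2*p/(-4 + p))) = -24 + 6*(486*p/(-4 + p)) = -24 + 2916*p/(-4 + p))
1/(70277 + b(O(-4, -12))) = 1/(70277 + 12*(8 + 241*(9 - √(9 - 12)))/(-4 + (9 - √(9 - 12)))) = 1/(70277 + 12*(8 + 241*(9 - √(-3)))/(-4 + (9 - √(-3)))) = 1/(70277 + 12*(8 + 241*(9 - I*√3))/(-4 + (9 - I*√3))) = 1/(70277 + 12*(8 + (2169 - 241*I*√3))/(5 - I*√3)) = 1/(70277 + 12*(2177 - 241*I*√3)/(5 - I*√3))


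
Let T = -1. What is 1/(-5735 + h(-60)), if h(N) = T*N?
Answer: -1/5675 ≈ -0.00017621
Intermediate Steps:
h(N) = -N
1/(-5735 + h(-60)) = 1/(-5735 - 1*(-60)) = 1/(-5735 + 60) = 1/(-5675) = -1/5675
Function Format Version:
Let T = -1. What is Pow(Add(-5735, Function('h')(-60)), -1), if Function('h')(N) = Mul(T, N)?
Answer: Rational(-1, 5675) ≈ -0.00017621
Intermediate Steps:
Function('h')(N) = Mul(-1, N)
Pow(Add(-5735, Function('h')(-60)), -1) = Pow(Add(-5735, Mul(-1, -60)), -1) = Pow(Add(-5735, 60), -1) = Pow(-5675, -1) = Rational(-1, 5675)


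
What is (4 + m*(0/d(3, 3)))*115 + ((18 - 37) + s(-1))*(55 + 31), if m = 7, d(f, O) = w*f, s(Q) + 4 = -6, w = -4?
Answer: -2034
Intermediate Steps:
s(Q) = -10 (s(Q) = -4 - 6 = -10)
d(f, O) = -4*f
(4 + m*(0/d(3, 3)))*115 + ((18 - 37) + s(-1))*(55 + 31) = (4 + 7*(0/((-4*3))))*115 + ((18 - 37) - 10)*(55 + 31) = (4 + 7*(0/(-12)))*115 + (-19 - 10)*86 = (4 + 7*(0*(-1/12)))*115 - 29*86 = (4 + 7*0)*115 - 2494 = (4 + 0)*115 - 2494 = 4*115 - 2494 = 460 - 2494 = -2034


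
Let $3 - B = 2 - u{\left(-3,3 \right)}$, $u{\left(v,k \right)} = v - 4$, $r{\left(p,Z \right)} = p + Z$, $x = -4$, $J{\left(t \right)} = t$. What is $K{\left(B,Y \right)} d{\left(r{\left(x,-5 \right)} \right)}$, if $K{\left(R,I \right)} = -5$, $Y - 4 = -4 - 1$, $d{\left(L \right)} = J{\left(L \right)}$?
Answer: $45$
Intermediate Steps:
$r{\left(p,Z \right)} = Z + p$
$d{\left(L \right)} = L$
$u{\left(v,k \right)} = -4 + v$
$Y = -1$ ($Y = 4 - 5 = -1$)
$B = -6$ ($B = 3 - \left(2 - \left(-4 - 3\right)\right) = 3 - \left(2 - -7\right) = 3 - \left(2 + 7\right) = 3 - 9 = -6$)
$K{\left(B,Y \right)} d{\left(r{\left(x,-5 \right)} \right)} = - 5 \left(-5 - 4\right) = \left(-5\right) \left(-9\right) = 45$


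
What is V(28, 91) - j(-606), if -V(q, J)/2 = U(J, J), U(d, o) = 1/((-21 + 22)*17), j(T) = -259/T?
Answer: -5615/10302 ≈ -0.54504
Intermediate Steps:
U(d, o) = 1/17 (U(d, o) = (1/17)/1 = 1*(1/17) = 1/17)
V(q, J) = -2/17 (V(q, J) = -2*1/17 = -2/17)
V(28, 91) - j(-606) = -2/17 - (-259)/(-606) = -2/17 - (-259)*(-1)/606 = -2/17 - 1*259/606 = -2/17 - 259/606 = -5615/10302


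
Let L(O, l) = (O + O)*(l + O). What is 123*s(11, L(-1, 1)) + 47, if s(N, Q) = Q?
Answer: 47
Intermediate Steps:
L(O, l) = 2*O*(O + l) (L(O, l) = (2*O)*(O + l) = 2*O*(O + l))
123*s(11, L(-1, 1)) + 47 = 123*(2*(-1)*(-1 + 1)) + 47 = 123*(2*(-1)*0) + 47 = 123*0 + 47 = 0 + 47 = 47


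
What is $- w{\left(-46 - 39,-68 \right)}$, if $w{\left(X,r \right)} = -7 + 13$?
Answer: $-6$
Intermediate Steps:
$w{\left(X,r \right)} = 6$
$- w{\left(-46 - 39,-68 \right)} = \left(-1\right) 6 = -6$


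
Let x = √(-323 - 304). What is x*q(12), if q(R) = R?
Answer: 12*I*√627 ≈ 300.48*I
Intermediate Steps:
x = I*√627 (x = √(-627) = I*√627 ≈ 25.04*I)
x*q(12) = (I*√627)*12 = 12*I*√627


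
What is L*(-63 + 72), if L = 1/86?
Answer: 9/86 ≈ 0.10465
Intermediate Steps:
L = 1/86 ≈ 0.011628
L*(-63 + 72) = (-63 + 72)/86 = (1/86)*9 = 9/86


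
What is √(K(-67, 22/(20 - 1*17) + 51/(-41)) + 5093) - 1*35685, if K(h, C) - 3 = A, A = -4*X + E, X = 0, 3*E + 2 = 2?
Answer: -35685 + 14*√26 ≈ -35614.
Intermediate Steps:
E = 0 (E = -⅔ + (⅓)*2 = -⅔ + ⅔ = 0)
A = 0 (A = -4*0 + 0 = 0 + 0 = 0)
K(h, C) = 3 (K(h, C) = 3 + 0 = 3)
√(K(-67, 22/(20 - 1*17) + 51/(-41)) + 5093) - 1*35685 = √(3 + 5093) - 1*35685 = √5096 - 35685 = 14*√26 - 35685 = -35685 + 14*√26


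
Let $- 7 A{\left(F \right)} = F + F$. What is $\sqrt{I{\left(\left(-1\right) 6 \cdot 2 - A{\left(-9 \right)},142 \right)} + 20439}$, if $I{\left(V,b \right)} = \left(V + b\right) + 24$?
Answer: $\frac{\sqrt{1008931}}{7} \approx 143.49$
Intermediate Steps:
$A{\left(F \right)} = - \frac{2 F}{7}$ ($A{\left(F \right)} = - \frac{F + F}{7} = - \frac{2 F}{7}$)
$I{\left(V,b \right)} = 24 + V + b$
$\sqrt{I{\left(\left(-1\right) 6 \cdot 2 - A{\left(-9 \right)},142 \right)} + 20439} = \sqrt{\left(24 + \left(\left(-1\right) 6 \cdot 2 - \left(- \frac{2}{7}\right) \left(-9\right)\right) + 142\right) + 20439} = \sqrt{\left(24 - \frac{102}{7} + 142\right) + 20439} = \sqrt{\frac{1060}{7} + 20439} = \sqrt{\frac{144133}{7}} = \frac{\sqrt{1008931}}{7}$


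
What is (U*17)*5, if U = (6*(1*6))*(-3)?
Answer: -9180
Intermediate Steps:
U = -108 (U = (6*6)*(-3) = 36*(-3) = -108)
(U*17)*5 = -108*17*5 = -1836*5 = -9180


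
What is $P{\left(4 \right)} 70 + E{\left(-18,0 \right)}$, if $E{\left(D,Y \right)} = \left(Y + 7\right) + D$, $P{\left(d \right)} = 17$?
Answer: $1179$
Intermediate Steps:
$E{\left(D,Y \right)} = 7 + D + Y$ ($E{\left(D,Y \right)} = \left(7 + Y\right) + D = 7 + D + Y$)
$P{\left(4 \right)} 70 + E{\left(-18,0 \right)} = 17 \cdot 70 + \left(7 - 18 + 0\right) = 1190 - 11 = 1179$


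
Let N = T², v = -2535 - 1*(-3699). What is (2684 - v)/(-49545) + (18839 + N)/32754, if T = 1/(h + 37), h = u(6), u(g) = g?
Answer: 54458732704/100018384119 ≈ 0.54449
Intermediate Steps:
h = 6
T = 1/43 (T = 1/(6 + 37) = 1/43 ≈ 0.023256)
v = 1164 (v = -2535 + 3699 = 1164)
N = 1/1849 (N = (1/43)² = 1/1849 ≈ 0.00054083)
(2684 - v)/(-49545) + (18839 + N)/32754 = (2684 - 1*1164)/(-49545) + (18839 + 1/1849)/32754 = (2684 - 1164)*(-1/49545) + (34833312/1849)*(1/32754) = 1520*(-1/49545) + 5805552/10093691 = -304/9909 + 5805552/10093691 = 54458732704/100018384119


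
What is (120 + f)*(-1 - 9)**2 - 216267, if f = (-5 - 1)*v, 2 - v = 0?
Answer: -205467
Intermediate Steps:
v = 2 (v = 2 - 1*0 = 2 + 0 = 2)
f = -12 (f = (-5 - 1)*2 = -6*2 = -12)
(120 + f)*(-1 - 9)**2 - 216267 = (120 - 12)*(-1 - 9)**2 - 216267 = 108*(-10)**2 - 216267 = 108*100 - 216267 = 10800 - 216267 = -205467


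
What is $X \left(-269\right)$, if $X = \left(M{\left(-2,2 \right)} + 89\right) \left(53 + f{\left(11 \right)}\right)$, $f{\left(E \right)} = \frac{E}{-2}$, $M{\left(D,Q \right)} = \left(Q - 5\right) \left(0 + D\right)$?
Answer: $- \frac{2427725}{2} \approx -1.2139 \cdot 10^{6}$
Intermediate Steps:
$M{\left(D,Q \right)} = D \left(-5 + Q\right)$ ($M{\left(D,Q \right)} = \left(-5 + Q\right) D = D \left(-5 + Q\right)$)
$f{\left(E \right)} = - \frac{E}{2}$ ($f{\left(E \right)} = E \left(- \frac{1}{2}\right) = - \frac{E}{2}$)
$X = \frac{9025}{2}$ ($X = \left(- 2 \left(-5 + 2\right) + 89\right) \left(53 - \frac{11}{2}\right) = \left(\left(-2\right) \left(-3\right) + 89\right) \left(53 - \frac{11}{2}\right) = \left(6 + 89\right) \frac{95}{2} = 95 \cdot \frac{95}{2} = \frac{9025}{2} \approx 4512.5$)
$X \left(-269\right) = \frac{9025}{2} \left(-269\right) = - \frac{2427725}{2}$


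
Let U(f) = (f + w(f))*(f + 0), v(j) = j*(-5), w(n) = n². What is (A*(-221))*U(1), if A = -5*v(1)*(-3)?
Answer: 33150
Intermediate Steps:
v(j) = -5*j
U(f) = f*(f + f²) (U(f) = (f + f²)*(f + 0) = (f + f²)*f = f*(f + f²))
A = -75 (A = -(-25)*(-3) = -5*(-5)*(-3) = 25*(-3) = -75)
(A*(-221))*U(1) = (-75*(-221))*(1²*(1 + 1)) = 16575*(1*2) = 16575*2 = 33150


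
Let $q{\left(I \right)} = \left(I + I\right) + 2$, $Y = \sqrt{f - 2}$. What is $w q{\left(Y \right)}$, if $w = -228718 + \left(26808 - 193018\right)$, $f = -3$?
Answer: $-789856 - 789856 i \sqrt{5} \approx -7.8986 \cdot 10^{5} - 1.7662 \cdot 10^{6} i$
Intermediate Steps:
$Y = i \sqrt{5}$ ($Y = \sqrt{-3 - 2} = \sqrt{-5} = i \sqrt{5} \approx 2.2361 i$)
$q{\left(I \right)} = 2 + 2 I$ ($q{\left(I \right)} = 2 I + 2 = 2 + 2 I$)
$w = -394928$ ($w = -228718 - 166210 = -394928$)
$w q{\left(Y \right)} = - 394928 \left(2 + 2 i \sqrt{5}\right) = -789856 - 789856 i \sqrt{5}$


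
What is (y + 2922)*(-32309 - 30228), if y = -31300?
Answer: 1774674986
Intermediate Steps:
(y + 2922)*(-32309 - 30228) = (-31300 + 2922)*(-32309 - 30228) = -28378*(-62537) = 1774674986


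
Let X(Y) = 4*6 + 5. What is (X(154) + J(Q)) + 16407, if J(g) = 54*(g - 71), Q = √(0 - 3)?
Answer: 12602 + 54*I*√3 ≈ 12602.0 + 93.531*I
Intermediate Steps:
X(Y) = 29 (X(Y) = 24 + 5 = 29)
Q = I*√3 (Q = √(-3) = I*√3 ≈ 1.732*I)
J(g) = -3834 + 54*g (J(g) = 54*(-71 + g) = -3834 + 54*g)
(X(154) + J(Q)) + 16407 = (29 + (-3834 + 54*(I*√3))) + 16407 = (29 + (-3834 + 54*I*√3)) + 16407 = (-3805 + 54*I*√3) + 16407 = 12602 + 54*I*√3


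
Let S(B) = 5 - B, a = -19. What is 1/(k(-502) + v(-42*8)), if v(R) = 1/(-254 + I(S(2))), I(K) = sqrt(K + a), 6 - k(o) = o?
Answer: 32782002/16653127985 + 4*I/16653127985 ≈ 0.0019685 + 2.4019e-10*I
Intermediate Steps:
k(o) = 6 - o
I(K) = sqrt(-19 + K) (I(K) = sqrt(K - 19) = sqrt(-19 + K))
v(R) = (-254 - 4*I)/64532 (v(R) = 1/(-254 + sqrt(-19 + (5 - 1*2))) = 1/(-254 + sqrt(-19 + (5 - 2))) = 1/(-254 + sqrt(-19 + 3)) = 1/(-254 + sqrt(-16)) = 1/(-254 + 4*I) = (-254 - 4*I)/64532)
1/(k(-502) + v(-42*8)) = 1/((6 - 1*(-502)) + (-127/32266 - I/16133)) = 1/((6 + 502) + (-127/32266 - I/16133)) = 1/(508 + (-127/32266 - I/16133)) = 1/(16391001/32266 - I/16133) = 4964*(16391001/32266 + I/16133)/1281009845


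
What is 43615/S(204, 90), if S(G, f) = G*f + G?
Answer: 3355/1428 ≈ 2.3494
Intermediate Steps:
S(G, f) = G + G*f
43615/S(204, 90) = 43615/((204*(1 + 90))) = 43615/((204*91)) = 43615/18564 = 43615*(1/18564) = 3355/1428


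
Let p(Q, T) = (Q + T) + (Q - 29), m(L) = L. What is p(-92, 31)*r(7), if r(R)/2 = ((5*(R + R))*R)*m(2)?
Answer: -356720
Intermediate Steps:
r(R) = 40*R² (r(R) = 2*(((5*(R + R))*R)*2) = 2*(((5*(2*R))*R)*2) = 2*(((10*R)*R)*2) = 2*((10*R²)*2) = 2*(20*R²) = 40*R²)
p(Q, T) = -29 + T + 2*Q (p(Q, T) = (Q + T) + (-29 + Q) = -29 + T + 2*Q)
p(-92, 31)*r(7) = (-29 + 31 + 2*(-92))*(40*7²) = (-29 + 31 - 184)*(40*49) = -182*1960 = -356720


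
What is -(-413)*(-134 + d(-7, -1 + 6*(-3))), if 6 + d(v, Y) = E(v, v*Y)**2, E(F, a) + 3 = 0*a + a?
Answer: 6921880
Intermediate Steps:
E(F, a) = -3 + a (E(F, a) = -3 + (0*a + a) = -3 + (0 + a) = -3 + a)
d(v, Y) = -6 + (-3 + Y*v)**2 (d(v, Y) = -6 + (-3 + v*Y)**2 = -6 + (-3 + Y*v)**2)
-(-413)*(-134 + d(-7, -1 + 6*(-3))) = -(-413)*(-134 + (-6 + (-3 + (-1 + 6*(-3))*(-7))**2)) = -(-413)*(-134 + (-6 + (-3 + (-1 - 18)*(-7))**2)) = -(-413)*(-134 + (-6 + (-3 - 19*(-7))**2)) = -(-413)*(-134 + (-6 + (-3 + 133)**2)) = -(-413)*(-134 + (-6 + 130**2)) = -(-413)*(-134 + (-6 + 16900)) = -(-413)*(-134 + 16894) = -(-413)*16760 = -1*(-6921880) = 6921880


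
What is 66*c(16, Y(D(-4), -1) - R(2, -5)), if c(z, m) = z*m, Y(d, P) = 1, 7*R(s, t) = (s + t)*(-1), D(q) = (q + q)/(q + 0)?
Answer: 4224/7 ≈ 603.43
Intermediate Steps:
D(q) = 2 (D(q) = (2*q)/q = 2)
R(s, t) = -s/7 - t/7 (R(s, t) = ((s + t)*(-1))/7 = (-s - t)/7 = -s/7 - t/7)
c(z, m) = m*z
66*c(16, Y(D(-4), -1) - R(2, -5)) = 66*((1 - (-1/7*2 - 1/7*(-5)))*16) = 66*((1 - (-2/7 + 5/7))*16) = 66*((1 - 1*3/7)*16) = 66*((1 - 3/7)*16) = 66*((4/7)*16) = 66*(64/7) = 4224/7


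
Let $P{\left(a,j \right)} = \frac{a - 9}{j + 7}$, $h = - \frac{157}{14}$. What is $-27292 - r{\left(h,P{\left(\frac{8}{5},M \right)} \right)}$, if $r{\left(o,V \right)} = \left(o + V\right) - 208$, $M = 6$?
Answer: $- \frac{24635717}{910} \approx -27072.0$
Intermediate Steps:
$h = - \frac{157}{14}$ ($h = \left(-157\right) \frac{1}{14} = - \frac{157}{14} \approx -11.214$)
$P{\left(a,j \right)} = \frac{-9 + a}{7 + j}$
$r{\left(o,V \right)} = -208 + V + o$ ($r{\left(o,V \right)} = \left(V + o\right) - 208 = -208 + V + o$)
$-27292 - r{\left(h,P{\left(\frac{8}{5},M \right)} \right)} = -27292 - \left(-208 + \frac{-9 + \frac{8}{5}}{7 + 6} - \frac{157}{14}\right) = -27292 - \left(-208 + \frac{-9 + 8 \cdot \frac{1}{5}}{13} - \frac{157}{14}\right) = -27292 - \left(-208 + \frac{-9 + \frac{8}{5}}{13} - \frac{157}{14}\right) = -27292 - \left(-208 + \frac{1}{13} \left(- \frac{37}{5}\right) - \frac{157}{14}\right) = -27292 - \left(-208 - \frac{37}{65} - \frac{157}{14}\right) = -27292 - - \frac{200003}{910} = -27292 + \frac{200003}{910} = - \frac{24635717}{910}$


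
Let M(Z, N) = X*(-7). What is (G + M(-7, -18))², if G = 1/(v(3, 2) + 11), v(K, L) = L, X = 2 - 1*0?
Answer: 32761/169 ≈ 193.85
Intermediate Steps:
X = 2 (X = 2 + 0 = 2)
G = 1/13 (G = 1/(2 + 11) = 1/13 ≈ 0.076923)
M(Z, N) = -14 (M(Z, N) = 2*(-7) = -14)
(G + M(-7, -18))² = (1/13 - 14)² = (-181/13)² = 32761/169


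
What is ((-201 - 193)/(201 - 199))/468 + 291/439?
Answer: 49705/205452 ≈ 0.24193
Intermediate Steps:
((-201 - 193)/(201 - 199))/468 + 291/439 = -394/2*(1/468) + 291*(1/439) = -394*½*(1/468) + 291/439 = -197*1/468 + 291/439 = -197/468 + 291/439 = 49705/205452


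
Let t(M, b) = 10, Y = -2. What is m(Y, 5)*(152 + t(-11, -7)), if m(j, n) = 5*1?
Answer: 810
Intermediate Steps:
m(j, n) = 5
m(Y, 5)*(152 + t(-11, -7)) = 5*(152 + 10) = 5*162 = 810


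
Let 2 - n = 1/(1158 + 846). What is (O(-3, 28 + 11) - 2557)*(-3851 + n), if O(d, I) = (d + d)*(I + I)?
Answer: 23333025925/2004 ≈ 1.1643e+7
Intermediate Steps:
n = 4007/2004 (n = 2 - 1/(1158 + 846) = 2 - 1/2004 = 4007/2004 ≈ 1.9995)
O(d, I) = 4*I*d (O(d, I) = (2*d)*(2*I) = 4*I*d)
(O(-3, 28 + 11) - 2557)*(-3851 + n) = (4*(28 + 11)*(-3) - 2557)*(-3851 + 4007/2004) = (4*39*(-3) - 2557)*(-7713397/2004) = (-468 - 2557)*(-7713397/2004) = -3025*(-7713397/2004) = 23333025925/2004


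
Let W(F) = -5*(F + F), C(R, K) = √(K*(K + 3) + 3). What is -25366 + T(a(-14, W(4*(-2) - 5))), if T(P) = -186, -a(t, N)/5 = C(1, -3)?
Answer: -25552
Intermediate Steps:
C(R, K) = √(3 + K*(3 + K)) (C(R, K) = √(K*(3 + K) + 3) = √(3 + K*(3 + K)))
W(F) = -10*F
a(t, N) = -5*√3 (a(t, N) = -5*√(3 + (-3)² + 3*(-3)) = -5*√(3 + 9 - 9) = -5*√3)
-25366 + T(a(-14, W(4*(-2) - 5))) = -25366 - 186 = -25552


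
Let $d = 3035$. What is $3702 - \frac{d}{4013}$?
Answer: $\frac{14853091}{4013} \approx 3701.2$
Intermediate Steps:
$3702 - \frac{d}{4013} = 3702 - \frac{3035}{4013} = \frac{14853091}{4013}$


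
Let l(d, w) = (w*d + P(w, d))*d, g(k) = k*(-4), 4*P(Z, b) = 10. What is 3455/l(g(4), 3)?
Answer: 3455/728 ≈ 4.7459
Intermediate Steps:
P(Z, b) = 5/2 (P(Z, b) = (¼)*10 = 5/2)
g(k) = -4*k
l(d, w) = d*(5/2 + d*w) (l(d, w) = (w*d + 5/2)*d = (d*w + 5/2)*d = (5/2 + d*w)*d = d*(5/2 + d*w))
3455/l(g(4), 3) = 3455/(((-4*4)*(5 + 2*(-4*4)*3)/2)) = 3455/(((½)*(-16)*(5 + 2*(-16)*3))) = 3455/(((½)*(-16)*(5 - 96))) = 3455/(((½)*(-16)*(-91))) = 3455/728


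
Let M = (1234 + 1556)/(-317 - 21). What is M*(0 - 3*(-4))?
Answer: -16740/169 ≈ -99.053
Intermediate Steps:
M = -1395/169 (M = 2790/(-338) = 2790*(-1/338) = -1395/169 ≈ -8.2544)
M*(0 - 3*(-4)) = -1395*(0 - 3*(-4))/169 = -1395*(0 + 12)/169 = -1395/169*12 = -16740/169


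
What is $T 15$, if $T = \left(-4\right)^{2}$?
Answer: $240$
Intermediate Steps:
$T = 16$
$T 15 = 16 \cdot 15 = 240$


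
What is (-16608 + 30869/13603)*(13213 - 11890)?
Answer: -298849499865/13603 ≈ -2.1969e+7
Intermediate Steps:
(-16608 + 30869/13603)*(13213 - 11890) = (-16608 + 30869*(1/13603))*1323 = (-16608 + 30869/13603)*1323 = -225887755/13603*1323 = -298849499865/13603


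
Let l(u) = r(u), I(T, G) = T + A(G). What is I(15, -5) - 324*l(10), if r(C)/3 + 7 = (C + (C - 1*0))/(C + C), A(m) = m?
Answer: 5842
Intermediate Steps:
I(T, G) = G + T (I(T, G) = T + G = G + T)
r(C) = -18 (r(C) = -21 + 3*((C + (C - 1*0))/(C + C)) = -21 + 3*((C + (C + 0))/((2*C))) = -21 + 3*((C + C)*(1/(2*C))) = -21 + 3*((2*C)*(1/(2*C))) = -21 + 3*1 = -21 + 3 = -18)
l(u) = -18
I(15, -5) - 324*l(10) = (-5 + 15) - 324*(-18) = 10 + 5832 = 5842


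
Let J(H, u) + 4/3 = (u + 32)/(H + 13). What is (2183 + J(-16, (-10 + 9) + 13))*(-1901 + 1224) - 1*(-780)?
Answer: -1466279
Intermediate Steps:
J(H, u) = -4/3 + (32 + u)/(13 + H) (J(H, u) = -4/3 + (u + 32)/(H + 13) = -4/3 + (32 + u)/(13 + H))
(2183 + J(-16, (-10 + 9) + 13))*(-1901 + 1224) - 1*(-780) = (2183 + (44 - 4*(-16) + 3*((-10 + 9) + 13))/(3*(13 - 16)))*(-1901 + 1224) - 1*(-780) = (2183 + (⅓)*(44 + 64 + 3*(-1 + 13))/(-3))*(-677) + 780 = (2183 + (⅓)*(-⅓)*(44 + 64 + 3*12))*(-677) + 780 = (2183 + (⅓)*(-⅓)*(44 + 64 + 36))*(-677) + 780 = (2183 + (⅓)*(-⅓)*144)*(-677) + 780 = (2183 - 16)*(-677) + 780 = 2167*(-677) + 780 = -1467059 + 780 = -1466279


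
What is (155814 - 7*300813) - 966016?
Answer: -2915893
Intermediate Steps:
(155814 - 7*300813) - 966016 = (155814 - 2105691) - 966016 = -1949877 - 966016 = -2915893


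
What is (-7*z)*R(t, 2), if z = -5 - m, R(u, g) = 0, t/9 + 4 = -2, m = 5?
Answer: 0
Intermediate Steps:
t = -54 (t = -36 + 9*(-2) = -36 - 18 = -54)
z = -10 (z = -5 - 1*5 = -5 - 5 = -10)
(-7*z)*R(t, 2) = -7*(-10)*0 = 70*0 = 0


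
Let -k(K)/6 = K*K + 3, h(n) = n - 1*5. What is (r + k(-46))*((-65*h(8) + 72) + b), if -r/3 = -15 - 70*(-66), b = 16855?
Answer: -443883228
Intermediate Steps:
h(n) = -5 + n (h(n) = n - 5 = -5 + n)
k(K) = -18 - 6*K² (k(K) = -6*(K*K + 3) = -6*(K² + 3) = -6*(3 + K²) = -18 - 6*K²)
r = -13815 (r = -3*(-15 - 70*(-66)) = -3*(-15 + 4620) = -3*4605 = -13815)
(r + k(-46))*((-65*h(8) + 72) + b) = (-13815 + (-18 - 6*(-46)²))*((-65*(-5 + 8) + 72) + 16855) = (-13815 + (-18 - 6*2116))*((-65*3 + 72) + 16855) = (-13815 + (-18 - 12696))*((-195 + 72) + 16855) = (-13815 - 12714)*(-123 + 16855) = -26529*16732 = -443883228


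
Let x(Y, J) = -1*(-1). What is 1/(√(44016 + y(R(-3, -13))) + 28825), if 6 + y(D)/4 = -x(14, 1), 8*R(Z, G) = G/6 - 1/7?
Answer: 28825/830836637 - 2*√10997/830836637 ≈ 3.4442e-5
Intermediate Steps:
x(Y, J) = 1
R(Z, G) = -1/56 + G/48 (R(Z, G) = (G/6 - 1/7)/8 = (G*(⅙) - 1*⅐)/8 = (G/6 - ⅐)/8 = (-⅐ + G/6)/8 = -1/56 + G/48)
y(D) = -28 (y(D) = -24 + 4*(-1*1) = -24 + 4*(-1) = -24 - 4 = -28)
1/(√(44016 + y(R(-3, -13))) + 28825) = 1/(√(44016 - 28) + 28825) = 1/(√43988 + 28825) = 1/(2*√10997 + 28825) = 1/(28825 + 2*√10997)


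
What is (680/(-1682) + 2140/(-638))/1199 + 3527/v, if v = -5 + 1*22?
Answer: 39120713033/188563133 ≈ 207.47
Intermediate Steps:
v = 17 (v = -5 + 22 = 17)
(680/(-1682) + 2140/(-638))/1199 + 3527/v = (680/(-1682) + 2140/(-638))/1199 + 3527/17 = (680*(-1/1682) + 2140*(-1/638))*(1/1199) + 3527*(1/17) = (-340/841 - 1070/319)*(1/1199) + 3527/17 = -34770/9251*1/1199 + 3527/17 = -34770/11091949 + 3527/17 = 39120713033/188563133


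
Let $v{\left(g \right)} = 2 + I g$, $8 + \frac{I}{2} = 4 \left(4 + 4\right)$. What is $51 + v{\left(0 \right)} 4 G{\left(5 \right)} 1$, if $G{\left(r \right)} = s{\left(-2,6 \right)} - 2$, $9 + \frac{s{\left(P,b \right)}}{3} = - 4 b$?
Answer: $-757$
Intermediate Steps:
$s{\left(P,b \right)} = -27 - 12 b$ ($s{\left(P,b \right)} = -27 + 3 \left(- 4 b\right) = -27 - 12 b$)
$I = 48$ ($I = -16 + 2 \cdot 4 \left(4 + 4\right) = -16 + 2 \cdot 4 \cdot 8 = -16 + 2 \cdot 32 = -16 + 64 = 48$)
$G{\left(r \right)} = -101$ ($G{\left(r \right)} = \left(-27 - 72\right) - 2 = -99 - 2 = -101$)
$v{\left(g \right)} = 2 + 48 g$
$51 + v{\left(0 \right)} 4 G{\left(5 \right)} 1 = 51 + \left(2 + 48 \cdot 0\right) 4 \left(-101\right) 1 = 51 + \left(2 + 0\right) \left(\left(-404\right) 1\right) = 51 + 2 \left(-404\right) = 51 - 808 = -757$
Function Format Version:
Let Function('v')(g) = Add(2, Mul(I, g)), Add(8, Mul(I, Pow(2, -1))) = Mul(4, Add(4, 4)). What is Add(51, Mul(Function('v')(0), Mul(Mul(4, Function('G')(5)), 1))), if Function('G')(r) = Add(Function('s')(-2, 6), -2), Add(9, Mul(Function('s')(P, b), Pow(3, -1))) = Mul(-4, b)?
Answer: -757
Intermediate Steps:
Function('s')(P, b) = Add(-27, Mul(-12, b)) (Function('s')(P, b) = Add(-27, Mul(3, Mul(-4, b))) = Add(-27, Mul(-12, b)))
I = 48 (I = Add(-16, Mul(2, Mul(4, Add(4, 4)))) = Add(-16, Mul(2, Mul(4, 8))) = Add(-16, Mul(2, 32)) = Add(-16, 64) = 48)
Function('G')(r) = -101 (Function('G')(r) = Add(Add(-27, Mul(-12, 6)), -2) = Add(Add(-27, -72), -2) = Add(-99, -2) = -101)
Function('v')(g) = Add(2, Mul(48, g))
Add(51, Mul(Function('v')(0), Mul(Mul(4, Function('G')(5)), 1))) = Add(51, Mul(Add(2, Mul(48, 0)), Mul(Mul(4, -101), 1))) = Add(51, Mul(Add(2, 0), Mul(-404, 1))) = Add(51, Mul(2, -404)) = Add(51, -808) = -757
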